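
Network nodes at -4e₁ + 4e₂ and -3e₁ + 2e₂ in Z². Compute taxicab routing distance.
3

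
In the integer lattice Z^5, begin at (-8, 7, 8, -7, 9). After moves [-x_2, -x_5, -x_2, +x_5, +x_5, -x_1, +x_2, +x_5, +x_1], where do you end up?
(-8, 6, 8, -7, 11)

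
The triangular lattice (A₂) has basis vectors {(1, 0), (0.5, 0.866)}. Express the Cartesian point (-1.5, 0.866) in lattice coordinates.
-2b₁ + b₂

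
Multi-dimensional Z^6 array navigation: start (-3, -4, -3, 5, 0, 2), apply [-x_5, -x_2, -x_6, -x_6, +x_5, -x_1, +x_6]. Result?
(-4, -5, -3, 5, 0, 1)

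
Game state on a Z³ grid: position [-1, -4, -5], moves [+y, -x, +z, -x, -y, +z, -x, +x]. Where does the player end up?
(-3, -4, -3)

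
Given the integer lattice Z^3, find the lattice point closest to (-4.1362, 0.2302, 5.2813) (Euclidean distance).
(-4, 0, 5)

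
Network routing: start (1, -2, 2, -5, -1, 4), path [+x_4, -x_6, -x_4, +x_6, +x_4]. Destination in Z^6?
(1, -2, 2, -4, -1, 4)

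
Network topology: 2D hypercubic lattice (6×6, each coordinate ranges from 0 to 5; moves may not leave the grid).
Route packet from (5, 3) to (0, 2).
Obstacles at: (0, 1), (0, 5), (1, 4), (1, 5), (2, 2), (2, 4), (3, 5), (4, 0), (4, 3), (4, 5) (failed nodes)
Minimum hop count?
8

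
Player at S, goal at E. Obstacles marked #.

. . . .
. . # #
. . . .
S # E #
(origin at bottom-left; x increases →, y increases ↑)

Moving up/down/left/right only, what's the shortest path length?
4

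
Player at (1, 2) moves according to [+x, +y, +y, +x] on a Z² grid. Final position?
(3, 4)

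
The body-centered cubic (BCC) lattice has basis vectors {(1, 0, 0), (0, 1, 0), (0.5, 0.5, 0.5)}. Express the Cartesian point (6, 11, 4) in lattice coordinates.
2b₁ + 7b₂ + 8b₃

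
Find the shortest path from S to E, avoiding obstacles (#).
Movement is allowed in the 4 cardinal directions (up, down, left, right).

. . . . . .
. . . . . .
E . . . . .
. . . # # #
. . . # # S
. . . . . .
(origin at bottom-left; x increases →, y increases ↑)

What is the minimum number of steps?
9
(one shortest path: (5, 1) → (5, 0) → (4, 0) → (3, 0) → (2, 0) → (1, 0) → (0, 0) → (0, 1) → (0, 2) → (0, 3))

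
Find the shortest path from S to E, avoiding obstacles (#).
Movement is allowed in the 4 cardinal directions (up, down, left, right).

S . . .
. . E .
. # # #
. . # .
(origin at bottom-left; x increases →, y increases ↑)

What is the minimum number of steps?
3
(one shortest path: (0, 3) → (1, 3) → (2, 3) → (2, 2))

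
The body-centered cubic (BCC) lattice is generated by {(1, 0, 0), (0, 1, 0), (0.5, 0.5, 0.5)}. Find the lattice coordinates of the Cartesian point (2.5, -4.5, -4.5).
7b₁ - 9b₃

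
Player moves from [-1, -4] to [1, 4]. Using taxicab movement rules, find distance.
10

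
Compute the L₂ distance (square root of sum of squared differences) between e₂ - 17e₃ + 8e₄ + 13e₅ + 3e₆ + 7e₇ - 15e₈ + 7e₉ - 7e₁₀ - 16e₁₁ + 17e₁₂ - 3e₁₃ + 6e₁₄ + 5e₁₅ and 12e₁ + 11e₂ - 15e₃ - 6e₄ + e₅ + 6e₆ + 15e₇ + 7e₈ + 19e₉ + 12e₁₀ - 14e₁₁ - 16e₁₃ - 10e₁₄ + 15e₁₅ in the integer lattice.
49.679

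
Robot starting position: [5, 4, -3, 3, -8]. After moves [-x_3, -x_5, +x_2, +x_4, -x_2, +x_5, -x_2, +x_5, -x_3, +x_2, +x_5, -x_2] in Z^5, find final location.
(5, 3, -5, 4, -6)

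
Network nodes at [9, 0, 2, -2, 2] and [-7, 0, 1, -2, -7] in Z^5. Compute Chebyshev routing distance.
16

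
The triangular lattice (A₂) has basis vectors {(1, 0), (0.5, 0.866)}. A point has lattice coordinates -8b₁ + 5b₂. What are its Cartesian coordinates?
(-5.5, 4.33)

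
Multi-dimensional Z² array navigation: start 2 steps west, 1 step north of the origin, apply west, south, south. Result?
(-3, -1)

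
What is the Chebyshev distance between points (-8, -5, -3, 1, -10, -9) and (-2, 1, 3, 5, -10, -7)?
6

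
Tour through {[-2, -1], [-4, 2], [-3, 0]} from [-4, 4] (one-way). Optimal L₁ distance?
7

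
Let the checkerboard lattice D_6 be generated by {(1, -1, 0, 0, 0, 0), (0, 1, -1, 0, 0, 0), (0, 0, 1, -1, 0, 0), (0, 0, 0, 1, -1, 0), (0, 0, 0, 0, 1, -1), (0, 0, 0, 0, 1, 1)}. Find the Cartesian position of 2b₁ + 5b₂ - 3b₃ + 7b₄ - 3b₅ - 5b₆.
(2, 3, -8, 10, -15, -2)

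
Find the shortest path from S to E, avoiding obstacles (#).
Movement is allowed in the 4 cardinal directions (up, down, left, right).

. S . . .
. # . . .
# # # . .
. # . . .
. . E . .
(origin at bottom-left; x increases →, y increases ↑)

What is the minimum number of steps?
7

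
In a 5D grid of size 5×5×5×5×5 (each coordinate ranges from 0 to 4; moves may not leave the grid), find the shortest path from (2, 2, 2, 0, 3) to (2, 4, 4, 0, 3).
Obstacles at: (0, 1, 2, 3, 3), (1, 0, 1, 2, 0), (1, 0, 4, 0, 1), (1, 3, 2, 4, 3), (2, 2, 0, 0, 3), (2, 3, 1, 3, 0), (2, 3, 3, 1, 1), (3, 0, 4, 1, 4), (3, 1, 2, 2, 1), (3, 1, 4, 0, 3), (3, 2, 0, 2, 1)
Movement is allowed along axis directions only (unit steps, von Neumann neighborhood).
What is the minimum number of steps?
4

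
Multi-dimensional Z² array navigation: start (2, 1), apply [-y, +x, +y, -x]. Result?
(2, 1)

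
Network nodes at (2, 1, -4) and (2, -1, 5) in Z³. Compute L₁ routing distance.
11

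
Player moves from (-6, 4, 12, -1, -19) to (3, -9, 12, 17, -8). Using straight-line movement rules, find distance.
26.3629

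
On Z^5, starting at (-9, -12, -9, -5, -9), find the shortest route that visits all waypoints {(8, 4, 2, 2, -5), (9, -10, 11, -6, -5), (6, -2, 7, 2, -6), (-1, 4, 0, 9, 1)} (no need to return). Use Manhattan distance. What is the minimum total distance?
107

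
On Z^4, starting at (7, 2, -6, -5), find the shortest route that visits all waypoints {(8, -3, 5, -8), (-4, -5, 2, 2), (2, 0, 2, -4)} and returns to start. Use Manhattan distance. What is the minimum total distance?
80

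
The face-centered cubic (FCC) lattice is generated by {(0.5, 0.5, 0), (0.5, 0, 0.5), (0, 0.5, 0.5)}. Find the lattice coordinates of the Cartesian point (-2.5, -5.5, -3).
-5b₁ - 6b₃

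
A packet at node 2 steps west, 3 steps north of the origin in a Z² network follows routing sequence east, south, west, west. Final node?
(-3, 2)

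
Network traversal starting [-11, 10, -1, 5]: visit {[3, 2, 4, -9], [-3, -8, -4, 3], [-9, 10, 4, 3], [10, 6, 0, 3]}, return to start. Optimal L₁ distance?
130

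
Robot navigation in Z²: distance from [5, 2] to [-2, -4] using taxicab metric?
13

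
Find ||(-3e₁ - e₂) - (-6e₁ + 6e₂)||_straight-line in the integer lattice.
7.61577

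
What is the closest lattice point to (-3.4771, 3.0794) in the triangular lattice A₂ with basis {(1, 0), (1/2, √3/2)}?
(-3.5, 2.598)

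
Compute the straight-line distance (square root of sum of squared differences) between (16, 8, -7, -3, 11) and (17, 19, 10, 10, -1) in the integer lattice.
26.9072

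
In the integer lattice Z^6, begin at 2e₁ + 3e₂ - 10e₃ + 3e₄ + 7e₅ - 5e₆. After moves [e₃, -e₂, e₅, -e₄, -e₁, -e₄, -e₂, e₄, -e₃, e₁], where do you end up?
(2, 1, -10, 2, 8, -5)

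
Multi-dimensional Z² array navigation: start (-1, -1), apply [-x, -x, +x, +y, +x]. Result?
(-1, 0)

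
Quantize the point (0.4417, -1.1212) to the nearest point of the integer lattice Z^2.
(0, -1)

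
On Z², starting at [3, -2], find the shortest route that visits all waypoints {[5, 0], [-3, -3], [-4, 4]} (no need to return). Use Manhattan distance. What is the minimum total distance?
23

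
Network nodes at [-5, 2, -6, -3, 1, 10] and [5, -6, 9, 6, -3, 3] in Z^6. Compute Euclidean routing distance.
23.1301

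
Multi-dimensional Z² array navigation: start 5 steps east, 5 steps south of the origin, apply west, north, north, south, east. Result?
(5, -4)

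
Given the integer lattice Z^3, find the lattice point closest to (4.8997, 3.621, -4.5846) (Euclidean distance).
(5, 4, -5)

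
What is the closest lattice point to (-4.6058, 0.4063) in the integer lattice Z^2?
(-5, 0)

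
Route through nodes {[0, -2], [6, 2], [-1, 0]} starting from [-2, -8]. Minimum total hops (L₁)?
20
(one optimal route: (-2, -8) → (0, -2) → (-1, 0) → (6, 2))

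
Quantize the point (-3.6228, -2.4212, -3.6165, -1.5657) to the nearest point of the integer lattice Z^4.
(-4, -2, -4, -2)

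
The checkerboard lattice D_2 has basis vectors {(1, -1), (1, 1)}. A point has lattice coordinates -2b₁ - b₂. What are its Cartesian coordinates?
(-3, 1)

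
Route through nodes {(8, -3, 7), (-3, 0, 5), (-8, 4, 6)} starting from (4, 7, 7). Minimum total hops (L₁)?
40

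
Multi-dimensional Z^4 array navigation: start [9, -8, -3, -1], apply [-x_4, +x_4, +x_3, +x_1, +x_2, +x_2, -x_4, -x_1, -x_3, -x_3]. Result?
(9, -6, -4, -2)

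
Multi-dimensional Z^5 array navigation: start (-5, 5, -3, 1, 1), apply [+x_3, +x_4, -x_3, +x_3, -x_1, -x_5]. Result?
(-6, 5, -2, 2, 0)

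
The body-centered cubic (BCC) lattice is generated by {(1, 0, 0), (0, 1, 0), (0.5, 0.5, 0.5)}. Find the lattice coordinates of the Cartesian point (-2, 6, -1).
-b₁ + 7b₂ - 2b₃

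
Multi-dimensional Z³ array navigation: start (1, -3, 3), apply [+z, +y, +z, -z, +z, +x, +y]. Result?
(2, -1, 5)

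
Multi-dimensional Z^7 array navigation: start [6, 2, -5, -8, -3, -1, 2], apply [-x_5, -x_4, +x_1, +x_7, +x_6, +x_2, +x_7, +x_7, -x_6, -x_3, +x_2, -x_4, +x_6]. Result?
(7, 4, -6, -10, -4, 0, 5)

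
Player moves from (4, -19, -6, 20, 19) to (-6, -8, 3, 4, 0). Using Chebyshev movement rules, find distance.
19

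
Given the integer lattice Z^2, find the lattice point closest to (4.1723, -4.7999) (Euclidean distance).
(4, -5)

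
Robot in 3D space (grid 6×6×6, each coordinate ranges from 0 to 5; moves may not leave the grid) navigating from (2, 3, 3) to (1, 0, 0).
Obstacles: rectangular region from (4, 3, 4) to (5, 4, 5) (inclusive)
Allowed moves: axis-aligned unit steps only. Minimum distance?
7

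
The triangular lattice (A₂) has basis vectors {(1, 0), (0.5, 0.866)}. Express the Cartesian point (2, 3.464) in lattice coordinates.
4b₂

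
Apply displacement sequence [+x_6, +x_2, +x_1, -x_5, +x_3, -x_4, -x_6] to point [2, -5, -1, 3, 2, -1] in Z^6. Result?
(3, -4, 0, 2, 1, -1)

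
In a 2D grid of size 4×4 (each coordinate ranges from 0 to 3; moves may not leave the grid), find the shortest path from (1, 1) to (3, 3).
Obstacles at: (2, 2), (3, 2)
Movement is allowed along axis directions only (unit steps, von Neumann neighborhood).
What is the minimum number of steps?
4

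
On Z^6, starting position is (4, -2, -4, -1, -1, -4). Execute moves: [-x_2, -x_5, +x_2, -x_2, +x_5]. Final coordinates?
(4, -3, -4, -1, -1, -4)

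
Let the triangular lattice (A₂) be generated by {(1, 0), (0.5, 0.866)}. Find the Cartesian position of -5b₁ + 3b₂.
(-3.5, 2.598)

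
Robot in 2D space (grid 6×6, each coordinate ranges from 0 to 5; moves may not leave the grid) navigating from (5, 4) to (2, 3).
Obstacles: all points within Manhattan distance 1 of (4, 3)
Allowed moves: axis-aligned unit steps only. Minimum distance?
6
(one shortest path: (5, 4) → (5, 5) → (4, 5) → (3, 5) → (2, 5) → (2, 4) → (2, 3))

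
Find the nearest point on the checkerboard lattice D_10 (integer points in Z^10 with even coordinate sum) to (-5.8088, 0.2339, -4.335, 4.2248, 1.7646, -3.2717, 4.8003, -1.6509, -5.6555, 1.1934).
(-6, 0, -4, 4, 2, -3, 5, -1, -6, 1)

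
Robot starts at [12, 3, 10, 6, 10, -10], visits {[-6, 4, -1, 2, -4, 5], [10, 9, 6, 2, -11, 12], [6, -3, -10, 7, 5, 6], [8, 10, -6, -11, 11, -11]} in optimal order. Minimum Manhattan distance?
191
(one optimal route: (12, 3, 10, 6, 10, -10) → (8, 10, -6, -11, 11, -11) → (6, -3, -10, 7, 5, 6) → (-6, 4, -1, 2, -4, 5) → (10, 9, 6, 2, -11, 12))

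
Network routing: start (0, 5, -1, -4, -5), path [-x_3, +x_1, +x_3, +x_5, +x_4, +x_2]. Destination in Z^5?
(1, 6, -1, -3, -4)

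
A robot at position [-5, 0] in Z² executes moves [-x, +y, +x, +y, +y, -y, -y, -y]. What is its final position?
(-5, 0)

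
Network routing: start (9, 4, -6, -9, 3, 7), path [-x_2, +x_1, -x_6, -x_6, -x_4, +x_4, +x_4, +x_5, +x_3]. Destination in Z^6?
(10, 3, -5, -8, 4, 5)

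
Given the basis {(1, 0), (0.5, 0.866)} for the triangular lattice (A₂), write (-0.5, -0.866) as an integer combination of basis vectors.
-b₂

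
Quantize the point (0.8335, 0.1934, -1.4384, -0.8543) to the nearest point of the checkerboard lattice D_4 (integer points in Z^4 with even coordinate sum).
(1, 0, -2, -1)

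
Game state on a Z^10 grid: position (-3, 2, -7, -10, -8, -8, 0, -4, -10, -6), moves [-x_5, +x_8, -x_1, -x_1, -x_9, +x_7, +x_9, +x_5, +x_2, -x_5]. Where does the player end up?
(-5, 3, -7, -10, -9, -8, 1, -3, -10, -6)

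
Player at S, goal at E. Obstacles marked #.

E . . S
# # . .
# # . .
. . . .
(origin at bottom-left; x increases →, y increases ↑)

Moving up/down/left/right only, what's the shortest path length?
3
(one shortest path: (3, 3) → (2, 3) → (1, 3) → (0, 3))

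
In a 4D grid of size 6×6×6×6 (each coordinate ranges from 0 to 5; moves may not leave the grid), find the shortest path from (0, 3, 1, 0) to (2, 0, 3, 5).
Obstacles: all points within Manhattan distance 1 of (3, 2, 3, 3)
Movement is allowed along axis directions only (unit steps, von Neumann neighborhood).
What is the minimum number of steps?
12
(one shortest path: (0, 3, 1, 0) → (1, 3, 1, 0) → (2, 3, 1, 0) → (2, 2, 1, 0) → (2, 1, 1, 0) → (2, 0, 1, 0) → (2, 0, 2, 0) → (2, 0, 3, 0) → (2, 0, 3, 1) → (2, 0, 3, 2) → (2, 0, 3, 3) → (2, 0, 3, 4) → (2, 0, 3, 5))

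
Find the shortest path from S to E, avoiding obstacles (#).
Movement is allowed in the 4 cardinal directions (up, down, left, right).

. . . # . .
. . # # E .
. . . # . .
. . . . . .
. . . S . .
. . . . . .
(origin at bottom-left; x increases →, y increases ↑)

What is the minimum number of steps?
4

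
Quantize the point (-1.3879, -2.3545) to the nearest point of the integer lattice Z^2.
(-1, -2)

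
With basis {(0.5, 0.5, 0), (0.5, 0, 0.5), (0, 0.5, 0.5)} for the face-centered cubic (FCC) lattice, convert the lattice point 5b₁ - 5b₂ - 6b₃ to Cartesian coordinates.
(0, -0.5, -5.5)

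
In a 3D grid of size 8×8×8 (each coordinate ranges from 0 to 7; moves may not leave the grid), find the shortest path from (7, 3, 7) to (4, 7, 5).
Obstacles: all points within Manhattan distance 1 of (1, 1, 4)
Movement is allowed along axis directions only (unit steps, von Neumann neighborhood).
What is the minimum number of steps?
9
(one shortest path: (7, 3, 7) → (6, 3, 7) → (5, 3, 7) → (4, 3, 7) → (4, 4, 7) → (4, 5, 7) → (4, 6, 7) → (4, 7, 7) → (4, 7, 6) → (4, 7, 5))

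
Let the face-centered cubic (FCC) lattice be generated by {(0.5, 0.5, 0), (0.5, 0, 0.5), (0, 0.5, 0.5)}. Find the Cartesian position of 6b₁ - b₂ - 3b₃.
(2.5, 1.5, -2)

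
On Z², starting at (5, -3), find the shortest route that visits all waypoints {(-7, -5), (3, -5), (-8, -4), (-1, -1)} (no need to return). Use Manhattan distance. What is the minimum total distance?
24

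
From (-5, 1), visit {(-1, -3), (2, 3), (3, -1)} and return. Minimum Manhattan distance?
28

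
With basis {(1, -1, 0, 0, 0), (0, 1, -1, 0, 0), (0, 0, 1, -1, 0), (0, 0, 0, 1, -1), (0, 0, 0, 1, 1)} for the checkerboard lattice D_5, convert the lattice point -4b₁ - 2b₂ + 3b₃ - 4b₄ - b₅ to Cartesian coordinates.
(-4, 2, 5, -8, 3)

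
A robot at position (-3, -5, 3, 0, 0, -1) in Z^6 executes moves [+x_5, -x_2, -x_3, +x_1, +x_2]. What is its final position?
(-2, -5, 2, 0, 1, -1)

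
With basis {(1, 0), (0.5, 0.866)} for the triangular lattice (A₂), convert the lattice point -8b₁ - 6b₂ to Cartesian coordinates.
(-11, -5.196)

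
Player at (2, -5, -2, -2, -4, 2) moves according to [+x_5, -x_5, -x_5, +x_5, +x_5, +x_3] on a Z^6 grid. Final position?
(2, -5, -1, -2, -3, 2)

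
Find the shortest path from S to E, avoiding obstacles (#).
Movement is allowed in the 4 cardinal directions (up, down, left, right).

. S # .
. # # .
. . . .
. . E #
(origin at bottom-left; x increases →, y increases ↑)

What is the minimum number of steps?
6
(one shortest path: (1, 3) → (0, 3) → (0, 2) → (0, 1) → (1, 1) → (2, 1) → (2, 0))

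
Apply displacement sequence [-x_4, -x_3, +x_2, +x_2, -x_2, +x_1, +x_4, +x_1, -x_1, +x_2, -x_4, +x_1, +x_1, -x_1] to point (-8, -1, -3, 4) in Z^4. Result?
(-6, 1, -4, 3)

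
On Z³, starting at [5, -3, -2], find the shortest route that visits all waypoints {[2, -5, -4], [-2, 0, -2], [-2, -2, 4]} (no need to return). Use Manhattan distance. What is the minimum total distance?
26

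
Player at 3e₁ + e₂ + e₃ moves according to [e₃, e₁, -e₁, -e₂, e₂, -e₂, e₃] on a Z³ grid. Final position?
(3, 0, 3)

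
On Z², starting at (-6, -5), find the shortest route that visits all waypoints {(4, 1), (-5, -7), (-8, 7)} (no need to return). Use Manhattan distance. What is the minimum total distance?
38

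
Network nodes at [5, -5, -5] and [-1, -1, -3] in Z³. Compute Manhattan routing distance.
12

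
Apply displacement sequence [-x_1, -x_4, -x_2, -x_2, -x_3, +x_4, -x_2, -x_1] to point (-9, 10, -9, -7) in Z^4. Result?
(-11, 7, -10, -7)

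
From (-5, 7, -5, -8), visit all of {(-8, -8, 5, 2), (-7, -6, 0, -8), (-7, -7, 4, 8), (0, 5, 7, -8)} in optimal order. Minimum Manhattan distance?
71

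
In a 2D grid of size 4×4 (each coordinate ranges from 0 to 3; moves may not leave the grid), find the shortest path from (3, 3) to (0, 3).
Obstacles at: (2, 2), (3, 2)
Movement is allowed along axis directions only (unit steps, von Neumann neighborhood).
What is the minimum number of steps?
3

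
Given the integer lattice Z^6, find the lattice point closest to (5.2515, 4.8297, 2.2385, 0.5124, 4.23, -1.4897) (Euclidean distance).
(5, 5, 2, 1, 4, -1)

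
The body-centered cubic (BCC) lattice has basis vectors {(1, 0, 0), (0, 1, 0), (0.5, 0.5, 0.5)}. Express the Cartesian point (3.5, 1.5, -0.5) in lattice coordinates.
4b₁ + 2b₂ - b₃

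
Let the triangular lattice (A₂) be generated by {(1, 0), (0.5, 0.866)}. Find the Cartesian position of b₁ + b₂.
(1.5, 0.866)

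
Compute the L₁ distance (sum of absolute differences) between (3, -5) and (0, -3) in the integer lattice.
5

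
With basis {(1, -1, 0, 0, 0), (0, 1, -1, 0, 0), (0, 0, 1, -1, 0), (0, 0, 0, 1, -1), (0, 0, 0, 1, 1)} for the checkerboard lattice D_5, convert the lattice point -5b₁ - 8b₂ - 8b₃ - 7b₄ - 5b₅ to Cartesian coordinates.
(-5, -3, 0, -4, 2)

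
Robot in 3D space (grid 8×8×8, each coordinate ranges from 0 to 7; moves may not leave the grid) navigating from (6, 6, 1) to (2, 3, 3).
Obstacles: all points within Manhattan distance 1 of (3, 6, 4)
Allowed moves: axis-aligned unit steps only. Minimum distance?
9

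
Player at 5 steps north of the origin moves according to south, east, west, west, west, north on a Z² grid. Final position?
(-2, 5)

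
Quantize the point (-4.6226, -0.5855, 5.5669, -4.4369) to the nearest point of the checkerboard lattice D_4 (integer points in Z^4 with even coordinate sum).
(-5, -1, 6, -4)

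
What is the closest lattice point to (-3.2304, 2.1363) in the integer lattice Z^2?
(-3, 2)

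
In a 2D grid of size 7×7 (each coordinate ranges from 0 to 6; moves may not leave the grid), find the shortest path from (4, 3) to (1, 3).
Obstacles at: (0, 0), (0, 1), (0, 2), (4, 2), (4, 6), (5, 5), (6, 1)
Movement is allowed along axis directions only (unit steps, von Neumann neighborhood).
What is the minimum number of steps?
3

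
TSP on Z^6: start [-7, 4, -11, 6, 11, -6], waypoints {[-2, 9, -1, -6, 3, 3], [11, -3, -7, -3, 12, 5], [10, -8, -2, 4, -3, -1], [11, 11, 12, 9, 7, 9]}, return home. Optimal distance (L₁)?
250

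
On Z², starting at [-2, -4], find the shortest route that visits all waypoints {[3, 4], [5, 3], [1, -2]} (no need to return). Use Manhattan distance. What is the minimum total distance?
16
(one optimal route: (-2, -4) → (1, -2) → (3, 4) → (5, 3))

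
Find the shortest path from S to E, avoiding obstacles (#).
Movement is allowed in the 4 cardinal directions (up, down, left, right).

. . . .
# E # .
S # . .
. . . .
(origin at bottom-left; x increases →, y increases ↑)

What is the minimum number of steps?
10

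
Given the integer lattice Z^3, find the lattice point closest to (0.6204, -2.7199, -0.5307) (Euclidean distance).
(1, -3, -1)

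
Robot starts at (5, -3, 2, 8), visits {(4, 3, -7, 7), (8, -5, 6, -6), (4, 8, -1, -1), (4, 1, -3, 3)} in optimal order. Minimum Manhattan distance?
69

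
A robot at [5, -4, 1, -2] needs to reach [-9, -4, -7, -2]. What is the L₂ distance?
16.1245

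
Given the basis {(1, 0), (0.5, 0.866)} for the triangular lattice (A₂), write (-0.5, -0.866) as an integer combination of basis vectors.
-b₂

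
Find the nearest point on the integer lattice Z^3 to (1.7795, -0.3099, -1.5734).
(2, 0, -2)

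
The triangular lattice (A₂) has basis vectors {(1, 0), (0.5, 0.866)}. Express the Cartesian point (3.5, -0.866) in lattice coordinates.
4b₁ - b₂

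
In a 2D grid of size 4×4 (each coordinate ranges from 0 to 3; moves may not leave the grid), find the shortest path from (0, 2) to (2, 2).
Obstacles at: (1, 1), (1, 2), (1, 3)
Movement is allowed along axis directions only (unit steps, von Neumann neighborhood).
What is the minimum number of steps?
6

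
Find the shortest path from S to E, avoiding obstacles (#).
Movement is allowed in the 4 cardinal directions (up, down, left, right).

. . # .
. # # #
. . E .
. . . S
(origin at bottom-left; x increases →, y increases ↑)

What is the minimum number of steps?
2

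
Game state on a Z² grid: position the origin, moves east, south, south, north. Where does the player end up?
(1, -1)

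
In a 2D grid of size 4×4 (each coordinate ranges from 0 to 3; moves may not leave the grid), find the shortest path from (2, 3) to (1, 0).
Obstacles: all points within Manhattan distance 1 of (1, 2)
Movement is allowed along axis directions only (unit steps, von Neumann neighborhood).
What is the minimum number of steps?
6
(one shortest path: (2, 3) → (3, 3) → (3, 2) → (3, 1) → (2, 1) → (2, 0) → (1, 0))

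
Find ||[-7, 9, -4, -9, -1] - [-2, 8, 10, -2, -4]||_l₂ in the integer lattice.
16.7332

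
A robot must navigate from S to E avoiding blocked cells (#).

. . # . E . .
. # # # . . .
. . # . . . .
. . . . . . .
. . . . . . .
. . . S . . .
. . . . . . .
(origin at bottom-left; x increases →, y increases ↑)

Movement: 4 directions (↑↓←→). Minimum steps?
6
(one shortest path: (3, 1) → (4, 1) → (4, 2) → (4, 3) → (4, 4) → (4, 5) → (4, 6))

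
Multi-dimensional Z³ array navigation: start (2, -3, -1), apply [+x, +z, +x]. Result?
(4, -3, 0)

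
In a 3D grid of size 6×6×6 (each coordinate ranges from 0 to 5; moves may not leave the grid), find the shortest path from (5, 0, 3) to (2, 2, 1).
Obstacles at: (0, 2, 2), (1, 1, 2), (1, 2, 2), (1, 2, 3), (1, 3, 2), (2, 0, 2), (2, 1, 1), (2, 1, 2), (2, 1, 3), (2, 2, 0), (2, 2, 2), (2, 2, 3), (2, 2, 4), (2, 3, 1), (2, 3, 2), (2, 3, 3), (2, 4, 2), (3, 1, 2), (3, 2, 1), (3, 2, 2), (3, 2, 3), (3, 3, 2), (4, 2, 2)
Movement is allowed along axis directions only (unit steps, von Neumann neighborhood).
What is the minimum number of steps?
9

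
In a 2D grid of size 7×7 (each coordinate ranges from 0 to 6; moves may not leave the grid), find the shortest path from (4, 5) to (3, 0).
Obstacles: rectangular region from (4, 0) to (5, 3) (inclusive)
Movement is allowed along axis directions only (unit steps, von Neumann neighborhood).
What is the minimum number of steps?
6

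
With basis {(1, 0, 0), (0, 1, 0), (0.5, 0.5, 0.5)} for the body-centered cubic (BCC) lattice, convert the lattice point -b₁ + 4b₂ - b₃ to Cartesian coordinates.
(-1.5, 3.5, -0.5)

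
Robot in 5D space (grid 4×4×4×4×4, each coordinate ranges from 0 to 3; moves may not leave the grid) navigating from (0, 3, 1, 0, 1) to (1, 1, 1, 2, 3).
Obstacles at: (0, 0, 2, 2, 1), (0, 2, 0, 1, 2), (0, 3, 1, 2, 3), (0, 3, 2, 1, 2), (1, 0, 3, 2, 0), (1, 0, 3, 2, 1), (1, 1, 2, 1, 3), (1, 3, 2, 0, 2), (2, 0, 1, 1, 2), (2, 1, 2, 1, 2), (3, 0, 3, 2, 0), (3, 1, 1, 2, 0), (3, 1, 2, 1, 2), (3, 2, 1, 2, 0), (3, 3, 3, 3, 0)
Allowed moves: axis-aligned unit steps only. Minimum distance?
7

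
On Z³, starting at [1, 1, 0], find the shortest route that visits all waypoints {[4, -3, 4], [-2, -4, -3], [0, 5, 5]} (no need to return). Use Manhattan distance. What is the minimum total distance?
37
(one optimal route: (1, 1, 0) → (0, 5, 5) → (4, -3, 4) → (-2, -4, -3))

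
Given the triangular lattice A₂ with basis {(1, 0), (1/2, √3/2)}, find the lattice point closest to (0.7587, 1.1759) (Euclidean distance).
(0.5, 0.866)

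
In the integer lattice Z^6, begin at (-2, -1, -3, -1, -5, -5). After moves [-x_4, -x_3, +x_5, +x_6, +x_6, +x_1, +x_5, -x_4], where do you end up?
(-1, -1, -4, -3, -3, -3)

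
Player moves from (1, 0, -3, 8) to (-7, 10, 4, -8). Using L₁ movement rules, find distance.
41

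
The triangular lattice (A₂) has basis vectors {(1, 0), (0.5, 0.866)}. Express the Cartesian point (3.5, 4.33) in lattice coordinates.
b₁ + 5b₂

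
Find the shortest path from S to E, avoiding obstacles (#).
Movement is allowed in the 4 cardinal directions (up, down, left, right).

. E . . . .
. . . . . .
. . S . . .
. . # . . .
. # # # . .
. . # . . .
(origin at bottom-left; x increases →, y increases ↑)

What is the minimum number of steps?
3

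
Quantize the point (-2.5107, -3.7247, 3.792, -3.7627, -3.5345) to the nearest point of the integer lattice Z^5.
(-3, -4, 4, -4, -4)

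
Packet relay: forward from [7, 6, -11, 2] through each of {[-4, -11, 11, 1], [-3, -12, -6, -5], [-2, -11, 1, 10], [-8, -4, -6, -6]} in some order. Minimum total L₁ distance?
97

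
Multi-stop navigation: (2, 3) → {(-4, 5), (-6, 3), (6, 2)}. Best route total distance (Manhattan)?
22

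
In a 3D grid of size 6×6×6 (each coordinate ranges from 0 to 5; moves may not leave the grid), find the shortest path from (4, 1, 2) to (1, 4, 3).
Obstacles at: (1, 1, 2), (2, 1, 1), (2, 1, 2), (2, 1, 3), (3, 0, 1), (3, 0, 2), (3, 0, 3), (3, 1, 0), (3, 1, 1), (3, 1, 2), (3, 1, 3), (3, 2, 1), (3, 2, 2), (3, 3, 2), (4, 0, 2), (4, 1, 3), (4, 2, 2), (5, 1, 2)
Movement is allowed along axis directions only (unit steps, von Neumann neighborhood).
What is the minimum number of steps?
9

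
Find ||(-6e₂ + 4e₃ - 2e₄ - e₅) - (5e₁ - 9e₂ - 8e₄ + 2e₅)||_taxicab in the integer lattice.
21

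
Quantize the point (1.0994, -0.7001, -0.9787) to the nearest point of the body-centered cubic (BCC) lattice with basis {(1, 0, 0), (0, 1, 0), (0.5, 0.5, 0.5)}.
(1, -1, -1)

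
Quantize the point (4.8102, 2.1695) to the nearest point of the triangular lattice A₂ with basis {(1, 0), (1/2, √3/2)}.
(5, 1.732)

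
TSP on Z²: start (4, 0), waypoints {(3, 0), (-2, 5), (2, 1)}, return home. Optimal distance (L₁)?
22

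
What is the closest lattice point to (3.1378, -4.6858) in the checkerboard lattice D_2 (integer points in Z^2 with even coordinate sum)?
(3, -5)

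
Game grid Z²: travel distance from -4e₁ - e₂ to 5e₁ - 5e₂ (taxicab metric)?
13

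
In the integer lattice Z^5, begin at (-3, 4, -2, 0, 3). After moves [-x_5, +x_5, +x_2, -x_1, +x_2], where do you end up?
(-4, 6, -2, 0, 3)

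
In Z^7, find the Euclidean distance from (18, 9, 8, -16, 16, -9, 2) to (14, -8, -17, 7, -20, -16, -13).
55.0364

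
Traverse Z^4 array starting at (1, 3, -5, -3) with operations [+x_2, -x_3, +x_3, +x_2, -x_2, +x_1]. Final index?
(2, 4, -5, -3)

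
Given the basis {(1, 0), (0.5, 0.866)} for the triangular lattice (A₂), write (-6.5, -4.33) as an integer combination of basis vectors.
-4b₁ - 5b₂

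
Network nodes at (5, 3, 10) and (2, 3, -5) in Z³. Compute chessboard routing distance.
15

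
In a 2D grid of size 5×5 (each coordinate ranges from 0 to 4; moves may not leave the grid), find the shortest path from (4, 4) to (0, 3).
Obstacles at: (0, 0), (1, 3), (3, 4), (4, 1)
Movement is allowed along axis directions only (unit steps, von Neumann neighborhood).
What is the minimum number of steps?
7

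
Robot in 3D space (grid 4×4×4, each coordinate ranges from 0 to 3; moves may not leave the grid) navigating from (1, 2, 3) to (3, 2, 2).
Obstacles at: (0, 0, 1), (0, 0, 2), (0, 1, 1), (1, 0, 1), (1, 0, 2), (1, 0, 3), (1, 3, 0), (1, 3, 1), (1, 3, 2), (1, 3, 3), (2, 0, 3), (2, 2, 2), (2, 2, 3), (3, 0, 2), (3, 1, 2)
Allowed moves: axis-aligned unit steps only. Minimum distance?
5
(one shortest path: (1, 2, 3) → (1, 1, 3) → (2, 1, 3) → (3, 1, 3) → (3, 2, 3) → (3, 2, 2))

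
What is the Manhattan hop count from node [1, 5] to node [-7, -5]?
18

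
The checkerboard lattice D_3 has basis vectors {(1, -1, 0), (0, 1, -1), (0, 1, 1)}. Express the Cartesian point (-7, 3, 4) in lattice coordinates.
-7b₁ - 4b₂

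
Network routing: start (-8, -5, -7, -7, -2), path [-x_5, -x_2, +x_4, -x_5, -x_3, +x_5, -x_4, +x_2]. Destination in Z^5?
(-8, -5, -8, -7, -3)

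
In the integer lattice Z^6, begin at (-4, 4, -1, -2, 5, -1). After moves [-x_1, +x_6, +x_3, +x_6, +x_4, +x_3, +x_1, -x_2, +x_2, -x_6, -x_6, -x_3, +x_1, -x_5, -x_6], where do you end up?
(-3, 4, 0, -1, 4, -2)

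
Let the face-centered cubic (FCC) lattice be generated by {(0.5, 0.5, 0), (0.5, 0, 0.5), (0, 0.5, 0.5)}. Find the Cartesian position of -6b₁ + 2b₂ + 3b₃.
(-2, -1.5, 2.5)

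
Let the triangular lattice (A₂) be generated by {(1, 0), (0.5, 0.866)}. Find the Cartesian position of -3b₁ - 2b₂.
(-4, -1.732)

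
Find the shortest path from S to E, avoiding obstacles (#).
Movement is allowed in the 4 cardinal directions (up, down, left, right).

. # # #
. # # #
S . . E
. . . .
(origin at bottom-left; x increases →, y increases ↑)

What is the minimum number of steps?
3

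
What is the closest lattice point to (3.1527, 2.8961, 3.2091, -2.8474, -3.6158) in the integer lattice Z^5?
(3, 3, 3, -3, -4)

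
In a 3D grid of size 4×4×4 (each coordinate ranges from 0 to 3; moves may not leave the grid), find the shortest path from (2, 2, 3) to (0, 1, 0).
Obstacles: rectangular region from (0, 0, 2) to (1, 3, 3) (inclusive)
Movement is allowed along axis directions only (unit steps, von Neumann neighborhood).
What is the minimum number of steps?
6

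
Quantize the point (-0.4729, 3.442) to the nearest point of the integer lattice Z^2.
(0, 3)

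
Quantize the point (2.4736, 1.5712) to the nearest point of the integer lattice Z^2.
(2, 2)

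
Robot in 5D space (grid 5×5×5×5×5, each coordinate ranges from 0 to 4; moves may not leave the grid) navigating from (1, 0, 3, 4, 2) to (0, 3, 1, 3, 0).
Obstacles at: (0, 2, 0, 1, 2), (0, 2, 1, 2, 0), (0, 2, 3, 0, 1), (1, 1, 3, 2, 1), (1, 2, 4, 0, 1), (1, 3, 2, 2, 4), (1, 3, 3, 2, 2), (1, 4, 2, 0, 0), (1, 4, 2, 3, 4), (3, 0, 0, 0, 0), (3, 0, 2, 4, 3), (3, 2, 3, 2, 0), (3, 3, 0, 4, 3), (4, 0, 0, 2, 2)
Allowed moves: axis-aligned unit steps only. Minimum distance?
9
(one shortest path: (1, 0, 3, 4, 2) → (0, 0, 3, 4, 2) → (0, 1, 3, 4, 2) → (0, 2, 3, 4, 2) → (0, 3, 3, 4, 2) → (0, 3, 2, 4, 2) → (0, 3, 1, 4, 2) → (0, 3, 1, 3, 2) → (0, 3, 1, 3, 1) → (0, 3, 1, 3, 0))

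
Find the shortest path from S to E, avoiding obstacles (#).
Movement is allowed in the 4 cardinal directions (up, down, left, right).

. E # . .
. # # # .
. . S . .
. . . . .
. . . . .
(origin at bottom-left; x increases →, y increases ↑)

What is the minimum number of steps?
5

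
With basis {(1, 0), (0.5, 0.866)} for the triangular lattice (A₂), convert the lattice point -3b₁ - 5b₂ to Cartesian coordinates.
(-5.5, -4.33)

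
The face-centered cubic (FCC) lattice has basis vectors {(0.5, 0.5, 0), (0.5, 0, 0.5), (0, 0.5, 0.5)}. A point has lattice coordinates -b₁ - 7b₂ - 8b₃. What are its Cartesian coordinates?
(-4, -4.5, -7.5)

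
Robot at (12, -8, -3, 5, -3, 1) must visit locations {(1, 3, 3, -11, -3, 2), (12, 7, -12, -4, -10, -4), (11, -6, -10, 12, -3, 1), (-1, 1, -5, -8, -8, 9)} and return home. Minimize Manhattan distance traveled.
178
(one optimal route: (12, -8, -3, 5, -3, 1) → (1, 3, 3, -11, -3, 2) → (-1, 1, -5, -8, -8, 9) → (12, 7, -12, -4, -10, -4) → (11, -6, -10, 12, -3, 1) → (12, -8, -3, 5, -3, 1))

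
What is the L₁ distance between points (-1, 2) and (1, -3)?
7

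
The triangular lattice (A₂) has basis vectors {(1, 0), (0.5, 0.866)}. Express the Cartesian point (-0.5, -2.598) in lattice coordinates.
b₁ - 3b₂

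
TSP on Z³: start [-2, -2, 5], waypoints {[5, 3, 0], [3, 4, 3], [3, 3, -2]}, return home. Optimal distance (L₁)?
40
(one optimal route: (-2, -2, 5) → (5, 3, 0) → (3, 3, -2) → (3, 4, 3) → (-2, -2, 5))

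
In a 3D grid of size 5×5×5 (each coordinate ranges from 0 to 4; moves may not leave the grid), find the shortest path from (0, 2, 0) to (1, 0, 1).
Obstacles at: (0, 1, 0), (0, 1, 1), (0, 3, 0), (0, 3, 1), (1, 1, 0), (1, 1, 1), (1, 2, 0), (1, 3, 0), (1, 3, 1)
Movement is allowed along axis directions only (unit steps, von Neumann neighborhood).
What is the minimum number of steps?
6
(one shortest path: (0, 2, 0) → (0, 2, 1) → (1, 2, 1) → (2, 2, 1) → (2, 1, 1) → (2, 0, 1) → (1, 0, 1))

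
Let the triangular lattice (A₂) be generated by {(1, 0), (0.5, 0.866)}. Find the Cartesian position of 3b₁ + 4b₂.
(5, 3.464)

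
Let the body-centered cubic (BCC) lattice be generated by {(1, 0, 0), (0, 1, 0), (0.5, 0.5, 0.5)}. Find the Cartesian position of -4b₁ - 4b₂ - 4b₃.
(-6, -6, -2)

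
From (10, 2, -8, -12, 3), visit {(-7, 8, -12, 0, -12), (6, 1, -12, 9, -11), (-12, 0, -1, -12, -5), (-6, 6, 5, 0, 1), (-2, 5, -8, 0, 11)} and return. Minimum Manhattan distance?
212
(one optimal route: (10, 2, -8, -12, 3) → (6, 1, -12, 9, -11) → (-7, 8, -12, 0, -12) → (-2, 5, -8, 0, 11) → (-6, 6, 5, 0, 1) → (-12, 0, -1, -12, -5) → (10, 2, -8, -12, 3))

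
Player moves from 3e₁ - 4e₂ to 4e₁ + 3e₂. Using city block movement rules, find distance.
8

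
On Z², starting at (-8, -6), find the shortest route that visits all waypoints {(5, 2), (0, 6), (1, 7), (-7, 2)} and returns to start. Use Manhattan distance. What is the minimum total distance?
52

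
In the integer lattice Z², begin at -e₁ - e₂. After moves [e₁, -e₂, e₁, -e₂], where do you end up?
(1, -3)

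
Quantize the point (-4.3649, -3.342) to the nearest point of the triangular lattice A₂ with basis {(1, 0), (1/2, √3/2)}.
(-4, -3.464)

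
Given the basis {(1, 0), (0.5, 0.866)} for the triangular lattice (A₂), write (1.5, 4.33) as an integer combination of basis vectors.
-b₁ + 5b₂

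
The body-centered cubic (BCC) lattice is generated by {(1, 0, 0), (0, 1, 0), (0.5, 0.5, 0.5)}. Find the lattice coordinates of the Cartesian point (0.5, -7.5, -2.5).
3b₁ - 5b₂ - 5b₃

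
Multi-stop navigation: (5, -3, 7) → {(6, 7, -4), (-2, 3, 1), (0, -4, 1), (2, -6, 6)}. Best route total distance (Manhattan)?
42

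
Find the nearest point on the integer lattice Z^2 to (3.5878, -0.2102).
(4, 0)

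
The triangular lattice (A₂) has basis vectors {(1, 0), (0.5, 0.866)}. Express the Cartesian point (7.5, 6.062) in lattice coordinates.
4b₁ + 7b₂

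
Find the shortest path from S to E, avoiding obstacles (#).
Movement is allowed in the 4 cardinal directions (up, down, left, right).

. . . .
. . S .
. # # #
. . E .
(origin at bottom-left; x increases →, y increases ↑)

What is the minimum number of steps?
6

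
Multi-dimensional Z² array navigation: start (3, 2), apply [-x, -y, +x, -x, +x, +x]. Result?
(4, 1)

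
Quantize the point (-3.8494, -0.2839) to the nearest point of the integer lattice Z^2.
(-4, 0)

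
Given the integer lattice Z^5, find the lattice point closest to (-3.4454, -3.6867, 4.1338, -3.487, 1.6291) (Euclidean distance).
(-3, -4, 4, -3, 2)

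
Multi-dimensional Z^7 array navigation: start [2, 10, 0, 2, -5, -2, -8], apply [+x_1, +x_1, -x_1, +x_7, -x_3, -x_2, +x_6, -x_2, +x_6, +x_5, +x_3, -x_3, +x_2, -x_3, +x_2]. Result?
(3, 10, -2, 2, -4, 0, -7)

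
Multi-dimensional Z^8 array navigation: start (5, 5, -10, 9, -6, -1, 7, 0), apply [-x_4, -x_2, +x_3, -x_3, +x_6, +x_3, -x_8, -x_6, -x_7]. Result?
(5, 4, -9, 8, -6, -1, 6, -1)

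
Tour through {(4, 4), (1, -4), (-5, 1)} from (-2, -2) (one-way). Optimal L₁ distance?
28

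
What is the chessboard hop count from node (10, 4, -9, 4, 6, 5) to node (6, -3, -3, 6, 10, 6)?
7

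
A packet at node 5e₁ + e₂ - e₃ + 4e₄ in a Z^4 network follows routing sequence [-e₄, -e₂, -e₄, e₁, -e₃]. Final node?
(6, 0, -2, 2)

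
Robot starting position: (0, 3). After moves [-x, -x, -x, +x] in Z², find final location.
(-2, 3)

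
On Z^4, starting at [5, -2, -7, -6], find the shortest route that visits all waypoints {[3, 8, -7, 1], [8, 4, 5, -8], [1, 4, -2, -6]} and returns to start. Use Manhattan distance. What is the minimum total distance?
76
(one optimal route: (5, -2, -7, -6) → (3, 8, -7, 1) → (1, 4, -2, -6) → (8, 4, 5, -8) → (5, -2, -7, -6))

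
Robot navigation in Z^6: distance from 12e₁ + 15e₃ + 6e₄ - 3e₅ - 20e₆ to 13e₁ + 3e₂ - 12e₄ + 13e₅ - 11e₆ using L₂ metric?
29.9333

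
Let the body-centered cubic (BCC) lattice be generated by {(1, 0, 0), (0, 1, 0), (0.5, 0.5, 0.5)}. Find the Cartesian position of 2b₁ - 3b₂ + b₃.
(2.5, -2.5, 0.5)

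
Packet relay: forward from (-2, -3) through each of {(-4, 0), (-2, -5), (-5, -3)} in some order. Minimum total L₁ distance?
11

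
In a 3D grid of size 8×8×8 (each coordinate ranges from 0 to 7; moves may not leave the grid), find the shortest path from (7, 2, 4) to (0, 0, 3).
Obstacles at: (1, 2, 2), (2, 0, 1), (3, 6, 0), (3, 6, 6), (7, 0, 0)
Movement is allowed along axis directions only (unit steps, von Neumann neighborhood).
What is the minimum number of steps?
10
(one shortest path: (7, 2, 4) → (6, 2, 4) → (5, 2, 4) → (4, 2, 4) → (3, 2, 4) → (2, 2, 4) → (1, 2, 4) → (0, 2, 4) → (0, 1, 4) → (0, 0, 4) → (0, 0, 3))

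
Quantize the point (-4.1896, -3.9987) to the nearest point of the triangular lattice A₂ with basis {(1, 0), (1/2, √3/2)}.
(-4.5, -4.33)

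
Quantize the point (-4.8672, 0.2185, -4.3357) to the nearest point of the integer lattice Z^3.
(-5, 0, -4)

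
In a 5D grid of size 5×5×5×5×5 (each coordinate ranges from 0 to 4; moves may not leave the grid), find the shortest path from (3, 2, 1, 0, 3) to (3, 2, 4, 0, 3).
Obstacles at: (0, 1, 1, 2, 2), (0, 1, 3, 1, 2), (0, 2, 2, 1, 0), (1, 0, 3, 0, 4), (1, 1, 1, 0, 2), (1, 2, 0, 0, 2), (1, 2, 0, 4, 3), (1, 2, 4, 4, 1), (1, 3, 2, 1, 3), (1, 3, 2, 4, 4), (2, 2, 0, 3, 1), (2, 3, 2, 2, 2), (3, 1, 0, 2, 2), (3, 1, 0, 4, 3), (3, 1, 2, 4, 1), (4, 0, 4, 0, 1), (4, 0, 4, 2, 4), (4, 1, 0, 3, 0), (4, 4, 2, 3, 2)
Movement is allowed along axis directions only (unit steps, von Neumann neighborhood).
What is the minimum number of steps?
3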